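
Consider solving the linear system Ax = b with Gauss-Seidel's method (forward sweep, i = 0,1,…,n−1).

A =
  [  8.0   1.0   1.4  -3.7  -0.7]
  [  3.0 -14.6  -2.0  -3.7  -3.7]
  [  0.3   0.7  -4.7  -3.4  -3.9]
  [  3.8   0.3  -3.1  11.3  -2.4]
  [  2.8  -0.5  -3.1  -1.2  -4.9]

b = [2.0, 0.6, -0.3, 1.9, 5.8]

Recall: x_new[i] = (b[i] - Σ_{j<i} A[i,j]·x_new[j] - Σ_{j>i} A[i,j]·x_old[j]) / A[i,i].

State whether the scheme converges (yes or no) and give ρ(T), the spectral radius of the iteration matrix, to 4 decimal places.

Diagonal D = diag(8, -14.6, -4.7, 11.3, -4.9); L, U strict lower/upper.
T_GS = -(D+L)⁻¹U: row 0 first, T[0,3] = -(-3.7)/(8) = +0.4625; later rows by forward substitution.
  T[0,:] = [+0.0000  -0.1250  -0.1750  +0.4625  +0.0875]
  T[1,:] = [+0.0000  -0.0257  -0.1729  -0.1584  -0.2354]
  T[2,:] = [+0.0000  -0.0118  -0.0369  -0.7175  -0.8593]
  T[3,:] = [+0.0000  +0.0395  +0.0533  -0.3482  -0.0465]
  T[4,:] = [+0.0000  -0.0710  -0.0720  +0.8196  +0.6290]
|roots of det(T-λI)|: 0.6224, 0.3269, 0.1329, 0.0556, 0.0000.
ρ = 0.6224; 0.6224 < 1: convergent.

yes, ρ = 0.6224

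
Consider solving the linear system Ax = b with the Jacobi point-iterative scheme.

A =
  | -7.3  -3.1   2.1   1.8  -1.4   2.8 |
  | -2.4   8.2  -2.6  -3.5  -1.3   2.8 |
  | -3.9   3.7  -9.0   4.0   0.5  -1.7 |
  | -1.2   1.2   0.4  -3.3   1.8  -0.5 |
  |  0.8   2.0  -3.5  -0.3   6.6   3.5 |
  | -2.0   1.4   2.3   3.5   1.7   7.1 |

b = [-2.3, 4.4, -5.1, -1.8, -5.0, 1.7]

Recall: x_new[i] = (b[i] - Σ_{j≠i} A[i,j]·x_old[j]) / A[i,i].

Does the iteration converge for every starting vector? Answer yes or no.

no

Split A = D + L + U, D = diag(-7.3, 8.2, -9, -3.3, 6.6, 7.1).
Jacobi: T = -D⁻¹(L+U), T[3,5] = -(-0.5)/(-3.3) = -0.1515; T[3,3] = 0.
  T[0,:] = [+0.0000, -0.4247, +0.2877, +0.2466, -0.1918, +0.3836]
  T[1,:] = [+0.2927, +0.0000, +0.3171, +0.4268, +0.1585, -0.3415]
  T[2,:] = [-0.4333, +0.4111, +0.0000, +0.4444, +0.0556, -0.1889]
  T[3,:] = [-0.3636, +0.3636, +0.1212, +0.0000, +0.5455, -0.1515]
  T[4,:] = [-0.1212, -0.3030, +0.5303, +0.0455, +0.0000, -0.5303]
  T[5,:] = [+0.2817, -0.1972, -0.3239, -0.4930, -0.2394, +0.0000]
|λ(T)| sorted: 1.1958, 0.7167, 0.7167, 0.3563, 0.3563, 0.0795.
spectral radius ρ = 1.1958; 1.1958 > 1 ⇒ diverges.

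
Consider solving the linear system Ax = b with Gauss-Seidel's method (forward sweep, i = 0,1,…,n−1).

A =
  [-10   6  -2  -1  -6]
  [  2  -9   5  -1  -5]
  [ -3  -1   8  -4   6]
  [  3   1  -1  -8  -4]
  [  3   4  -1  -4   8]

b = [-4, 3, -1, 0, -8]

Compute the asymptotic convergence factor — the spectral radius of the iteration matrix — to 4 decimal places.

Write A = D+L+U with D = diag(-10, -9, 8, -8, 8).
T_GS = -(D+L)⁻¹U: row 0 first, T[0,2] = -(-2)/(-10) = -0.2000; later rows by forward substitution.
  T[0,:] = [+0.0000, +0.6000, -0.2000, -0.1000, -0.6000]
  T[1,:] = [+0.0000, +0.1333, +0.5111, -0.1333, -0.6889]
  T[2,:] = [+0.0000, +0.2417, -0.0111, +0.4458, -1.0611]
  T[3,:] = [+0.0000, +0.2115, -0.0097, -0.1099, -0.6785]
  T[4,:] = [+0.0000, -0.1557, -0.1868, +0.1049, +0.0976]
moduli |λ_i(T)| = 0.8519, 0.4306, 0.4306, 0.1978, 0.0000.
spectral radius ρ = 0.8519; 0.8519 < 1: convergent.

0.8519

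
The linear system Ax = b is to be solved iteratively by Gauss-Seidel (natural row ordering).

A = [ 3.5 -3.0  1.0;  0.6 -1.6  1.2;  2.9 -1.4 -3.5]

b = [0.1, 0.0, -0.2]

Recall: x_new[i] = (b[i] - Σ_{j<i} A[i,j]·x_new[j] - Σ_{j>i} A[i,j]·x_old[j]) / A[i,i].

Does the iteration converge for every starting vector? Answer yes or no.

yes

Diagonal D = diag(3.5, -1.6, -3.5); L, U strict lower/upper.
T_GS = -(D+L)⁻¹U: row 0 first, T[0,2] = -(1)/(3.5) = -0.2857; later rows by forward substitution.
  T[0,:] = [+0.0000, +0.8571, -0.2857]
  T[1,:] = [+0.0000, +0.3214, +0.6429]
  T[2,:] = [+0.0000, +0.5816, -0.4939]
moduli |λ_i(T)| = 0.8211, 0.6487, 0.0000.
spectral radius ρ = 0.8211; 0.8211 < 1, so it converges for any x₀.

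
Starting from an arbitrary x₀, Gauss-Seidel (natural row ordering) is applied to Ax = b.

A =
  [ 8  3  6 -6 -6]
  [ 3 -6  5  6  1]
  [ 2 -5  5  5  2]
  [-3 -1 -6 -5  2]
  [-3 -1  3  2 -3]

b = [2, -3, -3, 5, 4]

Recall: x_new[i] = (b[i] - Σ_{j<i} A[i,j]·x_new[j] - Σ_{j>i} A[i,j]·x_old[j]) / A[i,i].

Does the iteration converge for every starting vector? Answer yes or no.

no

Write A = D+L+U with D = diag(8, -6, 5, -5, -3).
GS T = -(D+L)⁻¹U: row 0 first, T[0,2] = -(6)/(8) = -0.7500; later rows by forward substitution.
  T[0,:] = [+0.0000 -0.3750 -0.7500 +0.7500 +0.7500]
  T[1,:] = [+0.0000 -0.1875 +0.4583 +1.3750 +0.5417]
  T[2,:] = [+0.0000 -0.0375 +0.7583 +0.0750 -0.1583]
  T[3,:] = [+0.0000 +0.3075 -0.5517 -0.8150 +0.0317]
  T[4,:] = [+0.0000 +0.6050 +0.9878 -1.6767 -1.0678]
moduli |λ_i(T)| = 1.6796, 0.4895, 0.4556, 0.3337, 0.0000.
ρ = 1.6796; 1.6796 > 1 ⇒ diverges.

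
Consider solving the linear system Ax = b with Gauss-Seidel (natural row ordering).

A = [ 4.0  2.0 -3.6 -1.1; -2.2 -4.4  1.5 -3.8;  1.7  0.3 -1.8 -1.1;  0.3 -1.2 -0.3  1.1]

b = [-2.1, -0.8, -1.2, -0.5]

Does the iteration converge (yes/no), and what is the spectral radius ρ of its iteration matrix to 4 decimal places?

A = D + L + U where D = diag(4, -4.4, -1.8, 1.1).
T_GS = -(D+L)⁻¹U: row 0 first, T[0,2] = -(-3.6)/(4) = +0.9000; later rows by forward substitution.
  T[0,:] = [+0.0000 -0.5000 +0.9000 +0.2750]
  T[1,:] = [+0.0000 +0.2500 -0.1091 -1.0011]
  T[2,:] = [+0.0000 -0.4306 +0.8318 -0.5182]
  T[3,:] = [+0.0000 +0.2917 -0.1376 -1.3085]
|λ(T)| sorted: 1.1484, 0.8941, 0.0277, 0.0000.
ρ = 1.1484; 1.1484 > 1, so it fails to converge.

no, ρ = 1.1484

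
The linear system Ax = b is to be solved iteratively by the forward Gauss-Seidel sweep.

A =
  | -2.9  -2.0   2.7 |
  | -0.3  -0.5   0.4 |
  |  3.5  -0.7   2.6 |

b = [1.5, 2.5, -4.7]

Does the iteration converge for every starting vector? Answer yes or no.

Let D = diag(-2.9, -0.5, 2.6); L, U the strict triangles.
Gauss-Seidel: T = -(D+L)⁻¹U, row 0 first, T[0,1] = -(-2)/(-2.9) = -0.6897; later rows by forward substitution.
  T[0,:] = [+0.0000  -0.6897  +0.9310]
  T[1,:] = [+0.0000  +0.4138  +0.2414]
  T[2,:] = [+0.0000  +1.0398  -1.1883]
|roots of det(T-λI)|: 1.3321, 0.5576, 0.0000.
ρ(T) = max|λ| = 1.3321; 1.3321 > 1, so it fails to converge.

no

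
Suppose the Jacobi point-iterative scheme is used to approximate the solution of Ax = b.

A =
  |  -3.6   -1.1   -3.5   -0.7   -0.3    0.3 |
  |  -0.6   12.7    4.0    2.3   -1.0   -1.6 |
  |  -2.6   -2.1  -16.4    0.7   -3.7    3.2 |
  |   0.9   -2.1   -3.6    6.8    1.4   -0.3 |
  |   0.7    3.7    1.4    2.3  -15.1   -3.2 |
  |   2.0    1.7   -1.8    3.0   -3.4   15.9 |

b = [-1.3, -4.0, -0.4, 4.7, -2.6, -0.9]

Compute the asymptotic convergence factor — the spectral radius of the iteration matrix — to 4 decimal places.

Write A = D+L+U with D = diag(-3.6, 12.7, -16.4, 6.8, -15.1, 15.9).
Jacobi T = -D⁻¹(L+U): T[1,4] = -(-1)/(12.7) = +0.0787; T[1,1] = 0.
  T[0,:] = [+0.0000, -0.3056, -0.9722, -0.1944, -0.0833, +0.0833]
  T[1,:] = [+0.0472, +0.0000, -0.3150, -0.1811, +0.0787, +0.1260]
  T[2,:] = [-0.1585, -0.1280, +0.0000, +0.0427, -0.2256, +0.1951]
  T[3,:] = [-0.1324, +0.3088, +0.5294, +0.0000, -0.2059, +0.0441]
  T[4,:] = [+0.0464, +0.2450, +0.0927, +0.1523, +0.0000, -0.2119]
  T[5,:] = [-0.1258, -0.1069, +0.1132, -0.1887, +0.2138, +0.0000]
eigenvalue magnitudes: 0.5321, 0.3897, 0.3897, 0.3466, 0.1839, 0.1152.
ρ(T) = max|λ| = 0.5321; 0.5321 < 1, so it converges for any x₀.

0.5321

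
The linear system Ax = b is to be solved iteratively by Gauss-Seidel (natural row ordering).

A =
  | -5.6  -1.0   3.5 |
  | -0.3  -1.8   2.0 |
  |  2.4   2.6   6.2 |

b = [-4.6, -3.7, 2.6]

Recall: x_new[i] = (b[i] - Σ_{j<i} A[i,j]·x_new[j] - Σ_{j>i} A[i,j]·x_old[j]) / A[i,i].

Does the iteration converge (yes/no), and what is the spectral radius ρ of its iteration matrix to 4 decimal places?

yes, ρ = 0.7384

A = D + L + U where D = diag(-5.6, -1.8, 6.2).
T_GS = -(D+L)⁻¹U: row 0 first, T[0,2] = -(3.5)/(-5.6) = +0.6250; later rows by forward substitution.
  T[0,:] = [+0.0000, -0.1786, +0.6250]
  T[1,:] = [+0.0000, +0.0298, +1.0069]
  T[2,:] = [+0.0000, +0.0566, -0.6642]
eigenvalue magnitudes: 0.7384, 0.1040, 0.0000.
ρ = 0.7384; 0.7384 < 1, so it converges for any x₀.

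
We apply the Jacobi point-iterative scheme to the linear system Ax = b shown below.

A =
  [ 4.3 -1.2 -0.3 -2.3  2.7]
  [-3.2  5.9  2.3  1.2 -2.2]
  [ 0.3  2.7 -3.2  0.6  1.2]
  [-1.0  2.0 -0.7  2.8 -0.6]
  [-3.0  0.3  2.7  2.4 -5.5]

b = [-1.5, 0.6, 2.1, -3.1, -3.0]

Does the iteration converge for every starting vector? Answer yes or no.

Let D = diag(4.3, 5.9, -3.2, 2.8, -5.5); L, U the strict triangles.
Jacobi: T = -D⁻¹(L+U), T[3,1] = -(2)/(2.8) = -0.7143; T[3,3] = 0.
  T[0,:] = [+0.0000  +0.2791  +0.0698  +0.5349  -0.6279]
  T[1,:] = [+0.5424  +0.0000  -0.3898  -0.2034  +0.3729]
  T[2,:] = [+0.0938  +0.8438  +0.0000  +0.1875  +0.3750]
  T[3,:] = [+0.3571  -0.7143  +0.2500  +0.0000  +0.2143]
  T[4,:] = [-0.5455  +0.0545  +0.4909  +0.4364  +0.0000]
|eigenvalues of T|: 1.1551, 0.6226, 0.5611, 0.4075, 0.4075.
ρ = 1.1551; 1.1551 > 1 ⇒ diverges.

no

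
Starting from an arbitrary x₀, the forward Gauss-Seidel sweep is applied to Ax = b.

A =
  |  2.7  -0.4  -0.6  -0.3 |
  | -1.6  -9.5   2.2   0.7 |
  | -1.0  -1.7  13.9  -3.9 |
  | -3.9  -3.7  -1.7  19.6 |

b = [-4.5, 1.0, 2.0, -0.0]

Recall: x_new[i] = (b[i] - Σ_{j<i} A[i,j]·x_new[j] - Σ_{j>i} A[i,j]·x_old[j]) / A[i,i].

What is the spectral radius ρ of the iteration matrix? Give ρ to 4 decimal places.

Write A = D+L+U with D = diag(2.7, -9.5, 13.9, 19.6).
Gauss-Seidel: T = -(D+L)⁻¹U, row 0 first, T[0,2] = -(-0.6)/(2.7) = +0.2222; later rows by forward substitution.
  T[0,:] = [+0.0000 +0.1481 +0.2222 +0.1111]
  T[1,:] = [+0.0000 -0.0250 +0.1942 +0.0550]
  T[2,:] = [+0.0000 +0.0076 +0.0397 +0.2953]
  T[3,:] = [+0.0000 +0.0254 +0.0843 +0.0581]
|eigenvalues of T|: 0.2302, 0.0912, 0.0912, 0.0000.
ρ(T) = max|λ| = 0.2302; 0.2302 < 1: convergent.

0.2302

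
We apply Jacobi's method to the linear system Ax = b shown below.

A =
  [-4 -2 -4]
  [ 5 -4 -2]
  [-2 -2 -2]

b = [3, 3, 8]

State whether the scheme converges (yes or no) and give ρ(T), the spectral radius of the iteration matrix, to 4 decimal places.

no, ρ = 1.2856

A = D + L + U where D = diag(-4, -4, -2).
Jacobi: T = -D⁻¹(L+U), T[2,1] = -(-2)/(-2) = -1.0000; T[2,2] = 0.
  T[0,:] = [+0.0000 -0.5000 -1.0000]
  T[1,:] = [+1.2500 +0.0000 -0.5000]
  T[2,:] = [-1.0000 -1.0000 +0.0000]
eigenvalue magnitudes: 1.2856, 0.8819, 0.8819.
ρ = 1.2856; 1.2856 > 1, so it fails to converge.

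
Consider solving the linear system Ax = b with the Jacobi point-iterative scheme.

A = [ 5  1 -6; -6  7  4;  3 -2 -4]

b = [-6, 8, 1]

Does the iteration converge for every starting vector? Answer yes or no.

Split A = D + L + U, D = diag(5, 7, -4).
T_J = -D⁻¹(L+U): T[2,0] = -(3)/(-4) = +0.7500; T[2,2] = 0.
  T[0,:] = [+0.0000  -0.2000  +1.2000]
  T[1,:] = [+0.8571  +0.0000  -0.5714]
  T[2,:] = [+0.7500  -0.5000  +0.0000]
moduli |λ_i(T)| = 1.1744, 0.6041, 0.6041.
spectral radius ρ = 1.1744; 1.1744 > 1, so it fails to converge.

no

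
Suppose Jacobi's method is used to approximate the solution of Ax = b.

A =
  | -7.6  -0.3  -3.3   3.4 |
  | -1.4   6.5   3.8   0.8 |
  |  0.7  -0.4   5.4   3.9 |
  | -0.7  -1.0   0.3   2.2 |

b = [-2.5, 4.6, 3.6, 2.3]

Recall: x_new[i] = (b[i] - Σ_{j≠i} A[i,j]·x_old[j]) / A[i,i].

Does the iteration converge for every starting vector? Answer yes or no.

yes

A = D + L + U where D = diag(-7.6, 6.5, 5.4, 2.2).
T_J = -D⁻¹(L+U): T[2,1] = -(-0.4)/(5.4) = +0.0741; T[2,2] = 0.
  T[0,:] = [+0.0000, -0.0395, -0.4342, +0.4474]
  T[1,:] = [+0.2154, +0.0000, -0.5846, -0.1231]
  T[2,:] = [-0.1296, +0.0741, +0.0000, -0.7222]
  T[3,:] = [+0.3182, +0.4545, -0.1364, +0.0000]
moduli |λ_i(T)| = 0.8215, 0.6137, 0.6137, 0.1659.
spectral radius ρ = 0.8215; 0.8215 < 1: convergent.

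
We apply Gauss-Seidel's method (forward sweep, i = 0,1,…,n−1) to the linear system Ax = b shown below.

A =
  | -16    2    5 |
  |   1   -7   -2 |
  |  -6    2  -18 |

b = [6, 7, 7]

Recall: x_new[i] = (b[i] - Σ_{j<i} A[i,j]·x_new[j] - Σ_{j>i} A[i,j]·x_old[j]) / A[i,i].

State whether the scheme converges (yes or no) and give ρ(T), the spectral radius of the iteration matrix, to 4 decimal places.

yes, ρ = 0.1794

A = D + L + U where D = diag(-16, -7, -18).
T_GS = -(D+L)⁻¹U: row 0 first, T[0,1] = -(2)/(-16) = +0.1250; later rows by forward substitution.
  T[0,:] = [+0.0000 +0.1250 +0.3125]
  T[1,:] = [+0.0000 +0.0179 -0.2411]
  T[2,:] = [+0.0000 -0.0397 -0.1310]
|eigenvalues of T|: 0.1794, 0.0663, 0.0000.
ρ = 0.1794; 0.1794 < 1 ⇒ converges.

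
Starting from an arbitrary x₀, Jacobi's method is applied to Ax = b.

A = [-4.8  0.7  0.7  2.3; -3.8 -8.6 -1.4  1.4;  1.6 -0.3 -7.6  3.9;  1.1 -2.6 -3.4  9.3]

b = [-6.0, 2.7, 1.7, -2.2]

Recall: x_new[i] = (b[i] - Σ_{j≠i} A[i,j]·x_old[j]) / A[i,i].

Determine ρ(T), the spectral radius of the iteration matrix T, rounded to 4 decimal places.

Let D = diag(-4.8, -8.6, -7.6, 9.3); L, U the strict triangles.
Jacobi: T = -D⁻¹(L+U), T[3,0] = -(1.1)/(9.3) = -0.1183; T[3,3] = 0.
  T[0,:] = [+0.0000  +0.1458  +0.1458  +0.4792]
  T[1,:] = [-0.4419  +0.0000  -0.1628  +0.1628]
  T[2,:] = [+0.2105  -0.0395  +0.0000  +0.5132]
  T[3,:] = [-0.1183  +0.2796  +0.3656  +0.0000]
|roots of det(T-λI)|: 0.5288, 0.3136, 0.3136, 0.0703.
ρ(T) = max|λ| = 0.5288; 0.5288 < 1: convergent.

0.5288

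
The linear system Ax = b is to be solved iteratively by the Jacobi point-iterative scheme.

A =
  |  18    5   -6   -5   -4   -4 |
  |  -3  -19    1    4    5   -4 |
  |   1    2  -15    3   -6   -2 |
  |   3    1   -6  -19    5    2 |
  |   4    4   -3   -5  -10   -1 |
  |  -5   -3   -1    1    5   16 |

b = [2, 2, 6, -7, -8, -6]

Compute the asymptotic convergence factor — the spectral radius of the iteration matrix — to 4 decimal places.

Let D = diag(18, -19, -15, -19, -10, 16); L, U the strict triangles.
Jacobi: T = -D⁻¹(L+U), T[0,1] = -(5)/(18) = -0.2778; T[0,0] = 0.
  T[0,:] = [+0.0000  -0.2778  +0.3333  +0.2778  +0.2222  +0.2222]
  T[1,:] = [-0.1579  +0.0000  +0.0526  +0.2105  +0.2632  -0.2105]
  T[2,:] = [+0.0667  +0.1333  +0.0000  +0.2000  -0.4000  -0.1333]
  T[3,:] = [+0.1579  +0.0526  -0.3158  +0.0000  +0.2632  +0.1053]
  T[4,:] = [+0.4000  +0.4000  -0.3000  -0.5000  +0.0000  -0.1000]
  T[5,:] = [+0.3125  +0.1875  +0.0625  -0.0625  -0.3125  +0.0000]
|eigenvalues of T|: 0.8261, 0.4120, 0.4120, 0.3862, 0.2416, 0.0061.
spectral radius ρ = 0.8261; 0.8261 < 1, so it converges for any x₀.

0.8261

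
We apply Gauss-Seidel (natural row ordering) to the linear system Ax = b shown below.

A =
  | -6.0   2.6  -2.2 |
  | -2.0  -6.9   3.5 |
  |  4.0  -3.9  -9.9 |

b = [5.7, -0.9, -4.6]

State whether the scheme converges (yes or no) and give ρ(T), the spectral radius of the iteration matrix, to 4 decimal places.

Write A = D+L+U with D = diag(-6, -6.9, -9.9).
Gauss-Seidel: T = -(D+L)⁻¹U, row 0 first, T[0,2] = -(-2.2)/(-6) = -0.3667; later rows by forward substitution.
  T[0,:] = [+0.0000  +0.4333  -0.3667]
  T[1,:] = [+0.0000  -0.1256  +0.6135]
  T[2,:] = [+0.0000  +0.2246  -0.3898]
|λ(T)| sorted: 0.6517, 0.1363, 0.0000.
ρ(T) = max|λ| = 0.6517; 0.6517 < 1 ⇒ converges.

yes, ρ = 0.6517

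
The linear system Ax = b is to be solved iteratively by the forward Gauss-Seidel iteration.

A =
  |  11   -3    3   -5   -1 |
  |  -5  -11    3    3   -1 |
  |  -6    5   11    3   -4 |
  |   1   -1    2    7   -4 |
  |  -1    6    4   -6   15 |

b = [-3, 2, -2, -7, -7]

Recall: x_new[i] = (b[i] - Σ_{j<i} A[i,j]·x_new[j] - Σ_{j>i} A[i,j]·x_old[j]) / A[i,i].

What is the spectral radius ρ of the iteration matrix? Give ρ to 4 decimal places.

0.5026

Write A = D+L+U with D = diag(11, -11, 11, 7, 15).
GS T = -(D+L)⁻¹U: row 0 first, T[0,1] = -(-3)/(11) = +0.2727; later rows by forward substitution.
  T[0,:] = [+0.0000  +0.2727  -0.2727  +0.4545  +0.0909]
  T[1,:] = [+0.0000  -0.1240  +0.3967  +0.0661  -0.1322]
  T[2,:] = [+0.0000  +0.2051  -0.3291  -0.0548  +0.4733]
  T[3,:] = [+0.0000  -0.1153  +0.1897  -0.0398  +0.4043]
  T[4,:] = [+0.0000  -0.0330  -0.0132  +0.0026  +0.0945]
|λ(T)| sorted: 0.5026, 0.1348, 0.1348, 0.0846, 0.0000.
ρ = 0.5026; 0.5026 < 1 ⇒ converges.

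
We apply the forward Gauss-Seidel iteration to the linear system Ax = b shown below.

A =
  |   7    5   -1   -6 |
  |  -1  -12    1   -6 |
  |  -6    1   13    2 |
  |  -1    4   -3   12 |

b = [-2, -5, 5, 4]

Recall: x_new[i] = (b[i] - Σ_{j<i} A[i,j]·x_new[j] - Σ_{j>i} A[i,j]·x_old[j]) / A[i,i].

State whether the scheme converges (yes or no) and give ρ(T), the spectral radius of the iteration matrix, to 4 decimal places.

Write A = D+L+U with D = diag(7, -12, 13, 12).
T_GS = -(D+L)⁻¹U: row 0 first, T[0,3] = -(-6)/(7) = +0.8571; later rows by forward substitution.
  T[0,:] = [+0.0000 -0.7143 +0.1429 +0.8571]
  T[1,:] = [+0.0000 +0.0595 +0.0714 -0.5714]
  T[2,:] = [+0.0000 -0.3342 +0.0604 +0.2857]
  T[3,:] = [+0.0000 -0.1629 +0.0032 +0.3333]
|eigenvalues of T|: 0.5085, 0.0387, 0.0387, 0.0000.
ρ(T) = max|λ| = 0.5085; 0.5085 < 1, so it converges for any x₀.

yes, ρ = 0.5085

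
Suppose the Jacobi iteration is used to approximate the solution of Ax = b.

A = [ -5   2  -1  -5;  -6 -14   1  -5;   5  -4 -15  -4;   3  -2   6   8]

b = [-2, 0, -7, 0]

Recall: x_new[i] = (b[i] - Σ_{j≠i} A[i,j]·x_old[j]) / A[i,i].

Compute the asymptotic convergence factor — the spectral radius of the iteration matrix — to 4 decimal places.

0.8788

Write A = D+L+U with D = diag(-5, -14, -15, 8).
Jacobi: T = -D⁻¹(L+U), T[0,3] = -(-5)/(-5) = -1.0000; T[0,0] = 0.
  T[0,:] = [+0.0000 +0.4000 -0.2000 -1.0000]
  T[1,:] = [-0.4286 +0.0000 +0.0714 -0.3571]
  T[2,:] = [+0.3333 -0.2667 +0.0000 -0.2667]
  T[3,:] = [-0.3750 +0.2500 -0.7500 +0.0000]
moduli |λ_i(T)| = 0.8788, 0.5951, 0.5951, 0.4987.
spectral radius ρ = 0.8788; 0.8788 < 1: convergent.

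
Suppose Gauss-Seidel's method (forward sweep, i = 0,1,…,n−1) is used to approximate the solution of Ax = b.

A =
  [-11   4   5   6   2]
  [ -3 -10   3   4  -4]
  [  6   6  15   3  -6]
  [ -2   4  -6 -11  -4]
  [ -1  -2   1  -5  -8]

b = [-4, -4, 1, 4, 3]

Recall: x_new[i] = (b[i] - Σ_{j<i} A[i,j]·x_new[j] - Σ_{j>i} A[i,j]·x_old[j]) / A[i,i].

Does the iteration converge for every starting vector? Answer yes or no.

yes

Diagonal D = diag(-11, -10, 15, -11, -8); L, U strict lower/upper.
GS T = -(D+L)⁻¹U: row 0 first, T[0,4] = -(2)/(-11) = +0.1818; later rows by forward substitution.
  T[0,:] = [+0.0000  +0.3636  +0.4545  +0.5455  +0.1818]
  T[1,:] = [+0.0000  -0.1091  +0.1636  +0.2364  -0.4545]
  T[2,:] = [+0.0000  -0.1018  -0.2473  -0.5127  +0.5091]
  T[3,:] = [+0.0000  -0.0502  +0.1117  +0.2664  -0.8397]
  T[4,:] = [+0.0000  +0.0005  -0.1985  -0.3579  +0.6793]
eigenvalue magnitudes: 0.8830, 0.1714, 0.1714, 0.0382, 0.0000.
spectral radius ρ = 0.8830; 0.8830 < 1, so it converges for any x₀.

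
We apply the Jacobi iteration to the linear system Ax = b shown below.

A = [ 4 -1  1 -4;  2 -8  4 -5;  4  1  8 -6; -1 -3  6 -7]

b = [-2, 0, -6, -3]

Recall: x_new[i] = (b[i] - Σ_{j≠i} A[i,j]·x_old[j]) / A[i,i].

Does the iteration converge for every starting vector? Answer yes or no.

no

Diagonal D = diag(4, -8, 8, -7); L, U strict lower/upper.
Jacobi: T = -D⁻¹(L+U), T[3,2] = -(6)/(-7) = +0.8571; T[3,3] = 0.
  T[0,:] = [+0.0000, +0.2500, -0.2500, +1.0000]
  T[1,:] = [+0.2500, +0.0000, +0.5000, -0.6250]
  T[2,:] = [-0.5000, -0.1250, +0.0000, +0.7500]
  T[3,:] = [-0.1429, -0.4286, +0.8571, +0.0000]
|eigenvalues of T|: 1.2115, 0.6473, 0.6473, 0.1462.
ρ = 1.2115; 1.2115 > 1 ⇒ diverges.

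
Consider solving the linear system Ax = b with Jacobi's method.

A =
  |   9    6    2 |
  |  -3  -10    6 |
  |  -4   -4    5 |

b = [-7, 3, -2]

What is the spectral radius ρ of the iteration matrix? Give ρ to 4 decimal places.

A = D + L + U where D = diag(9, -10, 5).
Jacobi T = -D⁻¹(L+U): T[0,2] = -(2)/(9) = -0.2222; T[0,0] = 0.
  T[0,:] = [+0.0000  -0.6667  -0.2222]
  T[1,:] = [-0.3000  +0.0000  +0.6000]
  T[2,:] = [+0.8000  +0.8000  +0.0000]
|λ(T)| sorted: 0.8946, 0.5460, 0.5460.
spectral radius ρ = 0.8946; 0.8946 < 1 ⇒ converges.

0.8946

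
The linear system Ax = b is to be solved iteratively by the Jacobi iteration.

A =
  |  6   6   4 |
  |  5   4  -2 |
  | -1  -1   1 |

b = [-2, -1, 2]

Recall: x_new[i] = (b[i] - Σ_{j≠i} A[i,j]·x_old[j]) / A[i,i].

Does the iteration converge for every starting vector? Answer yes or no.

A = D + L + U where D = diag(6, 4, 1).
Jacobi T = -D⁻¹(L+U): T[0,1] = -(6)/(6) = -1.0000; T[0,0] = 0.
  T[0,:] = [+0.0000 -1.0000 -0.6667]
  T[1,:] = [-1.2500 +0.0000 +0.5000]
  T[2,:] = [+1.0000 +1.0000 +0.0000]
|roots of det(T-λI)|: 1.1697, 0.8239, 0.3459.
ρ = 1.1697; 1.1697 > 1 ⇒ diverges.

no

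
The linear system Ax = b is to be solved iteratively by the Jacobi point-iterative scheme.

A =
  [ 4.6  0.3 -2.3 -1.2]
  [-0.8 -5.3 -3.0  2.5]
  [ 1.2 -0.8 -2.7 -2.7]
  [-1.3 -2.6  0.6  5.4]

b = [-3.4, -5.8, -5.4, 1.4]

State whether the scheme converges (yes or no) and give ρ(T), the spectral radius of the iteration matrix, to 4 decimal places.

Write A = D+L+U with D = diag(4.6, -5.3, -2.7, 5.4).
Jacobi T = -D⁻¹(L+U): T[3,2] = -(0.6)/(5.4) = -0.1111; T[3,3] = 0.
  T[0,:] = [+0.0000, -0.0652, +0.5000, +0.2609]
  T[1,:] = [-0.1509, +0.0000, -0.5660, +0.4717]
  T[2,:] = [+0.4444, -0.2963, +0.0000, -1.0000]
  T[3,:] = [+0.2407, +0.4815, -0.1111, +0.0000]
eigenvalue magnitudes: 0.9407, 0.6060, 0.6060, 0.2398.
ρ = 0.9407; 0.9407 < 1 ⇒ converges.

yes, ρ = 0.9407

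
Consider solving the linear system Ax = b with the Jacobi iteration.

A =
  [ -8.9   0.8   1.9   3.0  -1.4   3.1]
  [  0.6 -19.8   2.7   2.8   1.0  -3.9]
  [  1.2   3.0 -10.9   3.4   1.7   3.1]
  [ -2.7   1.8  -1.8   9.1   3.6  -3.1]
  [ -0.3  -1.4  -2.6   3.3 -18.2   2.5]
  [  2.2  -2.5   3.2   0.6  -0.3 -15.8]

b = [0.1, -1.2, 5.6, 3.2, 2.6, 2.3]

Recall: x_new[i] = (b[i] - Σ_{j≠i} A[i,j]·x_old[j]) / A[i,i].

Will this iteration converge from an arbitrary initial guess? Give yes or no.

yes

Diagonal D = diag(-8.9, -19.8, -10.9, 9.1, -18.2, -15.8); L, U strict lower/upper.
Jacobi: T = -D⁻¹(L+U), T[3,2] = -(-1.8)/(9.1) = +0.1978; T[3,3] = 0.
  T[0,:] = [+0.0000 +0.0899 +0.2135 +0.3371 -0.1573 +0.3483]
  T[1,:] = [+0.0303 +0.0000 +0.1364 +0.1414 +0.0505 -0.1970]
  T[2,:] = [+0.1101 +0.2752 +0.0000 +0.3119 +0.1560 +0.2844]
  T[3,:] = [+0.2967 -0.1978 +0.1978 +0.0000 -0.3956 +0.3407]
  T[4,:] = [-0.0165 -0.0769 -0.1429 +0.1813 +0.0000 +0.1374]
  T[5,:] = [+0.1392 -0.1582 +0.2025 +0.0380 -0.0190 +0.0000]
eigenvalue magnitudes: 0.6556, 0.4183, 0.3112, 0.3112, 0.2257, 0.1310.
ρ(T) = max|λ| = 0.6556; 0.6556 < 1, so it converges for any x₀.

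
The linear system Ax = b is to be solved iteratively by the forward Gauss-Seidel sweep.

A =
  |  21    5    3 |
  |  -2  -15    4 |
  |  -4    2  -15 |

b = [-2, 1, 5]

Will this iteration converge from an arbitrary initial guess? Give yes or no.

yes

Write A = D+L+U with D = diag(21, -15, -15).
GS T = -(D+L)⁻¹U: row 0 first, T[0,2] = -(3)/(21) = -0.1429; later rows by forward substitution.
  T[0,:] = [+0.0000  -0.2381  -0.1429]
  T[1,:] = [+0.0000  +0.0317  +0.2857]
  T[2,:] = [+0.0000  +0.0677  +0.0762]
|roots of det(T-λI)|: 0.1948, 0.0869, 0.0000.
ρ = 0.1948; 0.1948 < 1, so it converges for any x₀.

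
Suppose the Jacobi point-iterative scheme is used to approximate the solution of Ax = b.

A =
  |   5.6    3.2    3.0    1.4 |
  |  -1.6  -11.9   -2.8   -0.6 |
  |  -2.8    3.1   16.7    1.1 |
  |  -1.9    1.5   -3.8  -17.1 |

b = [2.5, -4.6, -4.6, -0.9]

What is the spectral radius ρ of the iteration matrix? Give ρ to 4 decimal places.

0.3260

Split A = D + L + U, D = diag(5.6, -11.9, 16.7, -17.1).
Jacobi T = -D⁻¹(L+U): T[2,3] = -(1.1)/(16.7) = -0.0659; T[2,2] = 0.
  T[0,:] = [+0.0000 -0.5714 -0.5357 -0.2500]
  T[1,:] = [-0.1345 +0.0000 -0.2353 -0.0504]
  T[2,:] = [+0.1677 -0.1856 +0.0000 -0.0659]
  T[3,:] = [-0.1111 +0.0877 -0.2222 +0.0000]
|roots of det(T-λI)|: 0.3260, 0.2179, 0.2179, 0.0279.
spectral radius ρ = 0.3260; 0.3260 < 1 ⇒ converges.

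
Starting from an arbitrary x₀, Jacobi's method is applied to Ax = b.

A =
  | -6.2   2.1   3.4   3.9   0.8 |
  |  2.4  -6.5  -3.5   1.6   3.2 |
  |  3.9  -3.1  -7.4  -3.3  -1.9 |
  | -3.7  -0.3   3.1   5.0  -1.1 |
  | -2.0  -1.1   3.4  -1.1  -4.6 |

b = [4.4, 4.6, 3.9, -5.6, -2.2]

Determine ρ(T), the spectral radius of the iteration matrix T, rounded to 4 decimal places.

A = D + L + U where D = diag(-6.2, -6.5, -7.4, 5, -4.6).
Jacobi T = -D⁻¹(L+U): T[3,4] = -(-1.1)/(5) = +0.2200; T[3,3] = 0.
  T[0,:] = [+0.0000, +0.3387, +0.5484, +0.6290, +0.1290]
  T[1,:] = [+0.3692, +0.0000, -0.5385, +0.2462, +0.4923]
  T[2,:] = [+0.5270, -0.4189, +0.0000, -0.4459, -0.2568]
  T[3,:] = [+0.7400, +0.0600, -0.6200, +0.0000, +0.2200]
  T[4,:] = [-0.4348, -0.2391, +0.7391, -0.2391, +0.0000]
moduli |λ_i(T)| = 1.2937, 0.6319, 0.6319, 0.6259, 0.1512.
spectral radius ρ = 1.2937; 1.2937 > 1, so it fails to converge.

1.2937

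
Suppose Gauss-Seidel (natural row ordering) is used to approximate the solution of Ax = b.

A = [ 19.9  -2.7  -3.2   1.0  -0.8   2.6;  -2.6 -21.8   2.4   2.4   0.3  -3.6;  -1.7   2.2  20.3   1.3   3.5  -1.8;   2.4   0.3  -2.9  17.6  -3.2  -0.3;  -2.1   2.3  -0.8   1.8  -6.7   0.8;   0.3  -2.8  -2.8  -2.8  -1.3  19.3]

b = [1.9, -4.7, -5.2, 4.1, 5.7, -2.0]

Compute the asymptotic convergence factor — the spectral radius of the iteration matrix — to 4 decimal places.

Split A = D + L + U, D = diag(19.9, -21.8, 20.3, 17.6, -6.7, 19.3).
T_GS = -(D+L)⁻¹U: row 0 first, T[0,1] = -(-2.7)/(19.9) = +0.1357; later rows by forward substitution.
  T[0,:] = [+0.0000 +0.1357 +0.1608 -0.0503 +0.0402 -0.1307]
  T[1,:] = [+0.0000 -0.0162 +0.0909 +0.1161 +0.0090 -0.1496]
  T[2,:] = [+0.0000 +0.0131 +0.0036 -0.0808 -0.1700 +0.0939]
  T[3,:] = [+0.0000 -0.0161 -0.0229 -0.0084 +0.1482 +0.0529]
  T[4,:] = [+0.0000 -0.0540 -0.0258 +0.0630 +0.0506 +0.1120]
  T[5,:] = [+0.0000 -0.0085 +0.0062 +0.0089 +0.0009 +0.0092]
|roots of det(T-λI)|: 0.1644, 0.1060, 0.0313, 0.0313, 0.0189, 0.0000.
ρ = 0.1644; 0.1644 < 1, so it converges for any x₀.

0.1644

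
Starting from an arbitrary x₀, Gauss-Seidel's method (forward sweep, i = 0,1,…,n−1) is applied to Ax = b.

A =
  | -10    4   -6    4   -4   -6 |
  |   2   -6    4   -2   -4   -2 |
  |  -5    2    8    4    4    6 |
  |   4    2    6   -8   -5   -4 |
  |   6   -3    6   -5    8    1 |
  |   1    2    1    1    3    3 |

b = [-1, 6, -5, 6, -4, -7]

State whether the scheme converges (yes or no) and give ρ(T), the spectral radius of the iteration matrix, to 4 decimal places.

no, ρ = 1.4365

Split A = D + L + U, D = diag(-10, -6, 8, -8, 8, 3).
T_GS = -(D+L)⁻¹U: row 0 first, T[0,3] = -(4)/(-10) = +0.4000; later rows by forward substitution.
  T[0,:] = [+0.0000  +0.4000  -0.6000  +0.4000  -0.4000  -0.6000]
  T[1,:] = [+0.0000  +0.1333  +0.4667  -0.2000  -0.8000  -0.5333]
  T[2,:] = [+0.0000  +0.2167  -0.4917  -0.2000  -0.5500  -0.9917]
  T[3,:] = [+0.0000  +0.3958  -0.5521  +0.0000  -1.4375  -1.6771]
  T[4,:] = [+0.0000  -0.1651  +0.6487  -0.2250  -0.4859  -0.1794]
  T[5,:] = [+0.0000  -0.2613  -0.4119  +0.2917  +1.8151  +1.6246]
|eigenvalues of T|: 1.4365, 0.9480, 0.2881, 0.0959, 0.0923, 0.0000.
ρ(T) = max|λ| = 1.4365; 1.4365 > 1 ⇒ diverges.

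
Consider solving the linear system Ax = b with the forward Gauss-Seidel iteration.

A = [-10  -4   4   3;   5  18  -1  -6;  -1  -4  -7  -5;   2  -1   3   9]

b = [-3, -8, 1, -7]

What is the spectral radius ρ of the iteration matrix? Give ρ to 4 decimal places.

Write A = D+L+U with D = diag(-10, 18, -7, 9).
GS T = -(D+L)⁻¹U: row 0 first, T[0,3] = -(3)/(-10) = +0.3000; later rows by forward substitution.
  T[0,:] = [+0.0000, -0.4000, +0.4000, +0.3000]
  T[1,:] = [+0.0000, +0.1111, -0.0556, +0.2500]
  T[2,:] = [+0.0000, -0.0063, -0.0254, -0.9000]
  T[3,:] = [+0.0000, +0.1034, -0.0866, +0.2611]
|eigenvalues of T|: 0.5014, 0.1914, 0.0368, 0.0000.
spectral radius ρ = 0.5014; 0.5014 < 1 ⇒ converges.

0.5014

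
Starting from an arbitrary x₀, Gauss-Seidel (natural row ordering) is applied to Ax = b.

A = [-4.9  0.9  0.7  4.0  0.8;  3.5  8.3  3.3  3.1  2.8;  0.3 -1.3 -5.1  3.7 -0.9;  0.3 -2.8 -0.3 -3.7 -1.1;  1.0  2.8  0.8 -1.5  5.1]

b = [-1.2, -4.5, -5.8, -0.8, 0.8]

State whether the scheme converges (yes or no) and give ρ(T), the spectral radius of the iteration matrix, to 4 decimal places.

Write A = D+L+U with D = diag(-4.9, 8.3, -5.1, -3.7, 5.1).
T_GS = -(D+L)⁻¹U: row 0 first, T[0,4] = -(0.8)/(-4.9) = +0.1633; later rows by forward substitution.
  T[0,:] = [+0.0000  +0.1837  +0.1429  +0.8163  +0.1633]
  T[1,:] = [+0.0000  -0.0775  -0.4578  -0.7177  -0.4062]
  T[2,:] = [+0.0000  +0.0305  +0.1251  +0.9565  -0.0633]
  T[3,:] = [+0.0000  +0.0710  +0.3479  +0.5318  +0.0285]
  T[4,:] = [+0.0000  +0.0226  +0.3060  +0.2404  +0.2093]
eigenvalue magnitudes: 0.8426, 0.2540, 0.2502, 0.0577, 0.0000.
spectral radius ρ = 0.8426; 0.8426 < 1 ⇒ converges.

yes, ρ = 0.8426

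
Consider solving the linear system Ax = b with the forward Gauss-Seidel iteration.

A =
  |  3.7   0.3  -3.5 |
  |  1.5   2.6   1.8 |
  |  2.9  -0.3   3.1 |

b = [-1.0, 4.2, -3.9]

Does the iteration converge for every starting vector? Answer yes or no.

yes

A = D + L + U where D = diag(3.7, 2.6, 3.1).
T_GS = -(D+L)⁻¹U: row 0 first, T[0,1] = -(0.3)/(3.7) = -0.0811; later rows by forward substitution.
  T[0,:] = [+0.0000, -0.0811, +0.9459]
  T[1,:] = [+0.0000, +0.0468, -1.2380]
  T[2,:] = [+0.0000, +0.0804, -1.0047]
moduli |λ_i(T)| = 0.8996, 0.0584, 0.0000.
spectral radius ρ = 0.8996; 0.8996 < 1 ⇒ converges.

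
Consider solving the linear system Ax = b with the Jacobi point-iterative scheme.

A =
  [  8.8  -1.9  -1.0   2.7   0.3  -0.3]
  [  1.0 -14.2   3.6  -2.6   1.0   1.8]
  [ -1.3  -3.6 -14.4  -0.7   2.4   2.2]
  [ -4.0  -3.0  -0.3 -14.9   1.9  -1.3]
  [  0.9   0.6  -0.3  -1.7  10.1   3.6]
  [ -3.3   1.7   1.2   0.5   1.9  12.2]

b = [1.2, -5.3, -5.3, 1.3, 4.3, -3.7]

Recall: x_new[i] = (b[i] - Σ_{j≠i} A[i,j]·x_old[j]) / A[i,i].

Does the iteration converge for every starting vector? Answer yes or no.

yes

A = D + L + U where D = diag(8.8, -14.2, -14.4, -14.9, 10.1, 12.2).
T_J = -D⁻¹(L+U): T[3,2] = -(-0.3)/(-14.9) = -0.0201; T[3,3] = 0.
  T[0,:] = [+0.0000  +0.2159  +0.1136  -0.3068  -0.0341  +0.0341]
  T[1,:] = [+0.0704  +0.0000  +0.2535  -0.1831  +0.0704  +0.1268]
  T[2,:] = [-0.0903  -0.2500  +0.0000  -0.0486  +0.1667  +0.1528]
  T[3,:] = [-0.2685  -0.2013  -0.0201  +0.0000  +0.1275  -0.0872]
  T[4,:] = [-0.0891  -0.0594  +0.0297  +0.1683  +0.0000  -0.3564]
  T[5,:] = [+0.2705  -0.1393  -0.0984  -0.0410  -0.1557  +0.0000]
eigenvalue magnitudes: 0.5032, 0.2716, 0.2642, 0.2642, 0.1906, 0.0814.
ρ = 0.5032; 0.5032 < 1: convergent.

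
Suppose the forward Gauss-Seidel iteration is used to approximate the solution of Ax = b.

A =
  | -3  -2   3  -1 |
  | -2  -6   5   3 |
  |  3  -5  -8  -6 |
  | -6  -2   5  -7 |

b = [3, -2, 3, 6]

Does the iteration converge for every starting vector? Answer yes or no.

no

Split A = D + L + U, D = diag(-3, -6, -8, -7).
GS T = -(D+L)⁻¹U: row 0 first, T[0,1] = -(-2)/(-3) = -0.6667; later rows by forward substitution.
  T[0,:] = [+0.0000, -0.6667, +1.0000, -0.3333]
  T[1,:] = [+0.0000, +0.2222, +0.5000, +0.6111]
  T[2,:] = [+0.0000, -0.3889, +0.0625, -1.2569]
  T[3,:] = [+0.0000, +0.2302, -0.9554, -0.7867]
|λ(T)| sorted: 1.5365, 0.7047, 0.3298, 0.0000.
ρ(T) = max|λ| = 1.5365; 1.5365 > 1: divergent.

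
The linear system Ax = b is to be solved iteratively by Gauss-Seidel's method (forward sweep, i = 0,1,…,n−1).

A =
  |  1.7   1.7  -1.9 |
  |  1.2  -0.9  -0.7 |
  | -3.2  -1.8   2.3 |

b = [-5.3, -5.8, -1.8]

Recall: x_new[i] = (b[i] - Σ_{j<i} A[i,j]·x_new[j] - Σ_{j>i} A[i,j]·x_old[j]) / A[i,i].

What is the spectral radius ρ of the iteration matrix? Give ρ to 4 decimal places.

A = D + L + U where D = diag(1.7, -0.9, 2.3).
Gauss-Seidel: T = -(D+L)⁻¹U, row 0 first, T[0,2] = -(-1.9)/(1.7) = +1.1176; later rows by forward substitution.
  T[0,:] = [+0.0000 -1.0000 +1.1176]
  T[1,:] = [+0.0000 -1.3333 +0.7124]
  T[2,:] = [+0.0000 -2.4348 +2.1125]
eigenvalue magnitudes: 1.5004, 0.7212, 0.0000.
ρ(T) = max|λ| = 1.5004; 1.5004 > 1: divergent.

1.5004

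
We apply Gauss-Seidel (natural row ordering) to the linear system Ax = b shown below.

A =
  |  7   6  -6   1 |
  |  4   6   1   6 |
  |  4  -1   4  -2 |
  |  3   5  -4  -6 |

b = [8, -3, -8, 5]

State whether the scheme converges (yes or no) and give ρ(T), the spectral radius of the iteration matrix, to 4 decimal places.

no, ρ = 1.6276

Diagonal D = diag(7, 6, 4, -6); L, U strict lower/upper.
GS T = -(D+L)⁻¹U: row 0 first, T[0,2] = -(-6)/(7) = +0.8571; later rows by forward substitution.
  T[0,:] = [+0.0000, -0.8571, +0.8571, -0.1429]
  T[1,:] = [+0.0000, +0.5714, -0.7381, -0.9048]
  T[2,:] = [+0.0000, +1.0000, -1.0417, +0.4167]
  T[3,:] = [+0.0000, -0.6190, +0.5079, -1.1032]
|eigenvalues of T|: 1.6276, 0.1777, 0.1235, 0.0000.
ρ(T) = max|λ| = 1.6276; 1.6276 > 1: divergent.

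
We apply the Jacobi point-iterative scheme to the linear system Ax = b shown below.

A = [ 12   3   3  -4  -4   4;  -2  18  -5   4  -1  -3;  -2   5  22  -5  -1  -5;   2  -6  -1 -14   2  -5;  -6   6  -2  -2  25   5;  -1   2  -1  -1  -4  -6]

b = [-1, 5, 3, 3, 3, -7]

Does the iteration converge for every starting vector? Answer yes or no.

A = D + L + U where D = diag(12, 18, 22, -14, 25, -6).
T_J = -D⁻¹(L+U): T[1,3] = -(4)/(18) = -0.2222; T[1,1] = 0.
  T[0,:] = [+0.0000, -0.2500, -0.2500, +0.3333, +0.3333, -0.3333]
  T[1,:] = [+0.1111, +0.0000, +0.2778, -0.2222, +0.0556, +0.1667]
  T[2,:] = [+0.0909, -0.2273, +0.0000, +0.2273, +0.0455, +0.2273]
  T[3,:] = [+0.1429, -0.4286, -0.0714, +0.0000, +0.1429, -0.3571]
  T[4,:] = [+0.2400, -0.2400, +0.0800, +0.0800, +0.0000, -0.2000]
  T[5,:] = [-0.1667, +0.3333, -0.1667, -0.1667, -0.6667, +0.0000]
|λ(T)| sorted: 0.8340, 0.4745, 0.3646, 0.3646, 0.1876, 0.0055.
ρ(T) = max|λ| = 0.8340; 0.8340 < 1, so it converges for any x₀.

yes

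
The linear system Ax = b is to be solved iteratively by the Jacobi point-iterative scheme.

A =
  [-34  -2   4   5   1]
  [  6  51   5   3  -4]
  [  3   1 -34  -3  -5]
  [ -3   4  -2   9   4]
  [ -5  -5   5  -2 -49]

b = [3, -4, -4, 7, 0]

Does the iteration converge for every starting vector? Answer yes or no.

Write A = D+L+U with D = diag(-34, 51, -34, 9, -49).
Jacobi T = -D⁻¹(L+U): T[3,1] = -(4)/(9) = -0.4444; T[3,3] = 0.
  T[0,:] = [+0.0000  -0.0588  +0.1176  +0.1471  +0.0294]
  T[1,:] = [-0.1176  +0.0000  -0.0980  -0.0588  +0.0784]
  T[2,:] = [+0.0882  +0.0294  +0.0000  -0.0882  -0.1471]
  T[3,:] = [+0.3333  -0.4444  +0.2222  +0.0000  -0.4444]
  T[4,:] = [-0.1020  -0.1020  +0.1020  -0.0408  +0.0000]
moduli |λ_i(T)| = 0.3468, 0.1779, 0.1779, 0.0789, 0.0789.
ρ = 0.3468; 0.3468 < 1: convergent.

yes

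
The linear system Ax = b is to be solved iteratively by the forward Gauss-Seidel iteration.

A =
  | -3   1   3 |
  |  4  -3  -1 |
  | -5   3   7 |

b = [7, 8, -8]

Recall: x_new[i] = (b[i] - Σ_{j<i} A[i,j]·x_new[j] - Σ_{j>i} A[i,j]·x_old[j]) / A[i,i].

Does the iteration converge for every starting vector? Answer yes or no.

yes

Split A = D + L + U, D = diag(-3, -3, 7).
Gauss-Seidel: T = -(D+L)⁻¹U, row 0 first, T[0,1] = -(1)/(-3) = +0.3333; later rows by forward substitution.
  T[0,:] = [+0.0000, +0.3333, +1.0000]
  T[1,:] = [+0.0000, +0.4444, +1.0000]
  T[2,:] = [+0.0000, +0.0476, +0.2857]
|roots of det(T-λI)|: 0.5973, 0.1329, 0.0000.
spectral radius ρ = 0.5973; 0.5973 < 1: convergent.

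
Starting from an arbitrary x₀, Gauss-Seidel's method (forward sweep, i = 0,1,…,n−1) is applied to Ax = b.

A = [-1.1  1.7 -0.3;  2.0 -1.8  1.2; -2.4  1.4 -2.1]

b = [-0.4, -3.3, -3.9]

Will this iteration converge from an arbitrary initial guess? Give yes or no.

no

Let D = diag(-1.1, -1.8, -2.1); L, U the strict triangles.
GS T = -(D+L)⁻¹U: row 0 first, T[0,1] = -(1.7)/(-1.1) = +1.5455; later rows by forward substitution.
  T[0,:] = [+0.0000, +1.5455, -0.2727]
  T[1,:] = [+0.0000, +1.7172, +0.3636]
  T[2,:] = [+0.0000, -0.6215, +0.5541]
eigenvalue magnitudes: 1.4706, 0.8007, 0.0000.
spectral radius ρ = 1.4706; 1.4706 > 1 ⇒ diverges.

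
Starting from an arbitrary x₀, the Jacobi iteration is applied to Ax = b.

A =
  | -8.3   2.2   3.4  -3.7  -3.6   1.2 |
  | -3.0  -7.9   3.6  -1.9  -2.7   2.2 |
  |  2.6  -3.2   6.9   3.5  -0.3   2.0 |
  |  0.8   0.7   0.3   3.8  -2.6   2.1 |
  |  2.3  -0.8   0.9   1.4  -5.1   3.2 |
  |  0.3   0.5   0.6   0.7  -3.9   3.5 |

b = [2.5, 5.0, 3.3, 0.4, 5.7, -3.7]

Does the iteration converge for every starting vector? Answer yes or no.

Split A = D + L + U, D = diag(-8.3, -7.9, 6.9, 3.8, -5.1, 3.5).
Jacobi: T = -D⁻¹(L+U), T[1,2] = -(3.6)/(-7.9) = +0.4557; T[1,1] = 0.
  T[0,:] = [+0.0000  +0.2651  +0.4096  -0.4458  -0.4337  +0.1446]
  T[1,:] = [-0.3797  +0.0000  +0.4557  -0.2405  -0.3418  +0.2785]
  T[2,:] = [-0.3768  +0.4638  +0.0000  -0.5072  +0.0435  -0.2899]
  T[3,:] = [-0.2105  -0.1842  -0.0789  +0.0000  +0.6842  -0.5526]
  T[4,:] = [+0.4510  -0.1569  +0.1765  +0.2745  +0.0000  +0.6275]
  T[5,:] = [-0.0857  -0.1429  -0.1714  -0.2000  +1.1143  +0.0000]
|eigenvalues of T|: 1.1724, 0.7620, 0.5883, 0.5883, 0.4431, 0.1379.
ρ(T) = max|λ| = 1.1724; 1.1724 > 1, so it fails to converge.

no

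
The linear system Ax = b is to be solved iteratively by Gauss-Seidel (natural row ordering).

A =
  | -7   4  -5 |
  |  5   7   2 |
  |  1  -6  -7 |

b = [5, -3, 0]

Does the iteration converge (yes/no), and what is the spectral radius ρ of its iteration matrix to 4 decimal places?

yes, ρ = 0.6677

Let D = diag(-7, 7, -7); L, U the strict triangles.
GS T = -(D+L)⁻¹U: row 0 first, T[0,2] = -(-5)/(-7) = -0.7143; later rows by forward substitution.
  T[0,:] = [+0.0000  +0.5714  -0.7143]
  T[1,:] = [+0.0000  -0.4082  +0.2245]
  T[2,:] = [+0.0000  +0.4315  -0.2945]
eigenvalue magnitudes: 0.6677, 0.0349, 0.0000.
ρ = 0.6677; 0.6677 < 1, so it converges for any x₀.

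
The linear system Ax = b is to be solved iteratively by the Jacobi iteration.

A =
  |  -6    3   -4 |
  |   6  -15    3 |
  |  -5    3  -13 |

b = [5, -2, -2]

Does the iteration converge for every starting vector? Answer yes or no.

Write A = D+L+U with D = diag(-6, -15, -13).
Jacobi T = -D⁻¹(L+U): T[2,1] = -(3)/(-13) = +0.2308; T[2,2] = 0.
  T[0,:] = [+0.0000  +0.5000  -0.6667]
  T[1,:] = [+0.4000  +0.0000  +0.2000]
  T[2,:] = [-0.3846  +0.2308  +0.0000]
|λ(T)| sorted: 0.7929, 0.5727, 0.2202.
spectral radius ρ = 0.7929; 0.7929 < 1: convergent.

yes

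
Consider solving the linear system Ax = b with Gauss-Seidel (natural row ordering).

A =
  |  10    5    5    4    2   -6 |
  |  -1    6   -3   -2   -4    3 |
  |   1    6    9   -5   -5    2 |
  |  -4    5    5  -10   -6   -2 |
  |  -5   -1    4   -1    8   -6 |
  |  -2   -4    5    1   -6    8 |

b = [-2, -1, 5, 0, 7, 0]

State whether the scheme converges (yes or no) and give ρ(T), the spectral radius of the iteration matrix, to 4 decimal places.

Diagonal D = diag(10, 6, 9, -10, 8, 8); L, U strict lower/upper.
T_GS = -(D+L)⁻¹U: row 0 first, T[0,1] = -(5)/(10) = -0.5000; later rows by forward substitution.
  T[0,:] = [+0.0000, -0.5000, -0.5000, -0.4000, -0.2000, +0.6000]
  T[1,:] = [+0.0000, -0.0833, +0.4167, +0.2667, +0.6333, -0.4000]
  T[2,:] = [+0.0000, +0.1111, -0.2222, +0.4222, +0.1556, -0.0222]
  T[3,:] = [+0.0000, +0.2139, +0.2972, +0.5044, -0.1256, -0.6511]
  T[4,:] = [+0.0000, -0.3517, -0.1122, -0.3647, -0.1393, +1.0047]
  T[5,:] = [+0.0000, -0.5266, +0.1010, -0.5672, +0.0807, +0.7988]
|eigenvalues of T|: 1.4217, 0.5717, 0.2691, 0.2673, 0.2673, 0.0000.
spectral radius ρ = 1.4217; 1.4217 > 1, so it fails to converge.

no, ρ = 1.4217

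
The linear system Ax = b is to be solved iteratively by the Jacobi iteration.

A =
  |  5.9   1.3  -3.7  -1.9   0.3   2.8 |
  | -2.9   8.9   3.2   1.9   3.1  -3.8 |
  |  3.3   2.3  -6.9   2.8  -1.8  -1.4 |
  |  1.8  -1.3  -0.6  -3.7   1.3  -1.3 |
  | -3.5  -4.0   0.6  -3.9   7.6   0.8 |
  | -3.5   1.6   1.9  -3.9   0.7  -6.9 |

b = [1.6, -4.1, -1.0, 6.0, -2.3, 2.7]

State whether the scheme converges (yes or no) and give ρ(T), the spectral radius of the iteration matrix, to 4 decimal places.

A = D + L + U where D = diag(5.9, 8.9, -6.9, -3.7, 7.6, -6.9).
T_J = -D⁻¹(L+U): T[4,2] = -(0.6)/(7.6) = -0.0789; T[4,4] = 0.
  T[0,:] = [+0.0000  -0.2203  +0.6271  +0.3220  -0.0508  -0.4746]
  T[1,:] = [+0.3258  +0.0000  -0.3596  -0.2135  -0.3483  +0.4270]
  T[2,:] = [+0.4783  +0.3333  +0.0000  +0.4058  -0.2609  -0.2029]
  T[3,:] = [+0.4865  -0.3514  -0.1622  +0.0000  +0.3514  -0.3514]
  T[4,:] = [+0.4605  +0.5263  -0.0789  +0.5132  +0.0000  -0.1053]
  T[5,:] = [-0.5072  +0.2319  +0.2754  -0.5652  +0.1014  +0.0000]
moduli |λ_i(T)| = 1.1542, 0.7609, 0.7609, 0.3651, 0.3048, 0.3048.
ρ(T) = max|λ| = 1.1542; 1.1542 > 1 ⇒ diverges.

no, ρ = 1.1542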